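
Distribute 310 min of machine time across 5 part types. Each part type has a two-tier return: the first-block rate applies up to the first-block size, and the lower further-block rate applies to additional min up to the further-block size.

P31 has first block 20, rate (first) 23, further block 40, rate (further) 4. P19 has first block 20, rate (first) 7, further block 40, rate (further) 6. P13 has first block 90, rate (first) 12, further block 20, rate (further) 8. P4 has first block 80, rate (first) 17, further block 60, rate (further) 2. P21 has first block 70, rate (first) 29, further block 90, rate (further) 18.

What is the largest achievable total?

6070

Treat each block as its own option and order by rate: P21/T1 29 > P31/T1 23 > P21/T2 18 > P4/T1 17 > P13/T1 12 > P13/T2 8 > P19/T1 7 > P19/T2 6 > P31/T2 4 > P4/T2 2.
P21/T1 (29): +70 ; 240 left.
P31/T1 (23): +20 ; 220 left.
P21 T2 at 18: fill all 90 ; 130 left.
P4/T1 (17): +80 ; 50 left.
P13 T1 at 12: only 50 left, fill 50.
Total = 29×70 + 23×20 + 18×90 + 17×80 + 12×50 = 6070.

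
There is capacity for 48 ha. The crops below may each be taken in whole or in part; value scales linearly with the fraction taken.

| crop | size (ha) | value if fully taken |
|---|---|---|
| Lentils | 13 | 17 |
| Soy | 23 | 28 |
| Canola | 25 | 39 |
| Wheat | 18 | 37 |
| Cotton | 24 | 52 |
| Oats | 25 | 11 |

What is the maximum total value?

98.36

Rank by value-to-size ratio: Cotton 52/24≈2.17, Wheat 37/18≈2.06, Canola 39/25≈1.56, Lentils 17/13≈1.31, Soy 28/23≈1.22, Oats 11/25≈0.44.
Cotton: take in full, 24 ha for value 52 ; 24 left.
Wheat: take in full, 18 ha for value 37 ; 6 left.
6 ha left: a 6/25 share of Canola gives 39×6/25 = 9.36.
Total value = 98.36.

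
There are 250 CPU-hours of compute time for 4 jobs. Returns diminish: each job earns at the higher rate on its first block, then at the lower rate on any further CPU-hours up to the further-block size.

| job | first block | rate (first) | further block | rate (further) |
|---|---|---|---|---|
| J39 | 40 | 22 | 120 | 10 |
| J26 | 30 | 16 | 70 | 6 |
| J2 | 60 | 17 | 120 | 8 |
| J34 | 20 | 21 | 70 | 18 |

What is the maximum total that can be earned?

4360

Rank every tier by rate: J39/T1 22 > J34/T1 21 > J34/T2 18 > J2/T1 17 > J26/T1 16 > J39/T2 10 > J2/T2 8 > J26/T2 6.
J39 T1 at 22: fill all 40 — 210 left.
J34/T1 (21): +20 — 190 left.
Fill J34 T2 block (70 at 18) — 120 left.
J2/T1 (17): +60 — 60 left.
J26/T1 (16): +30 — 30 left.
30 remain; put them into J39 T2 at 10.
Total = 22×40 + 21×20 + 18×70 + 17×60 + 16×30 + 10×30 = 4360.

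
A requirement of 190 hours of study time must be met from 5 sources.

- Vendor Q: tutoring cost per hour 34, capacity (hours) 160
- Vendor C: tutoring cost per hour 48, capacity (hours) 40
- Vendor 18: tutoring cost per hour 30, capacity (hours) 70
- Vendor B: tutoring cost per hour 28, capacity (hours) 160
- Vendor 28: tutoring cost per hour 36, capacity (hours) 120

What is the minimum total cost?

5380

Cheapest first:
Take 160 from Vendor B at 28 → need 30 more.
Take 30 from Vendor 18 at 30 to finish.
Vendor Q, Vendor 28, Vendor C: unused.
Cost = 160×28 + 30×30 = 5380.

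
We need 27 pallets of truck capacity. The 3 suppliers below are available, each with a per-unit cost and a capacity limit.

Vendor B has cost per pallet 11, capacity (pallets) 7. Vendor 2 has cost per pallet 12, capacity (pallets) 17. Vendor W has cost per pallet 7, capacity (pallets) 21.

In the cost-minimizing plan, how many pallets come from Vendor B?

Fill from the cheapest supplier first.
Take 21 from Vendor W at 7 — need 6 more.
Vendor B at 11: take 6 of its 7 — requirement met.
Vendor 2: unused.

6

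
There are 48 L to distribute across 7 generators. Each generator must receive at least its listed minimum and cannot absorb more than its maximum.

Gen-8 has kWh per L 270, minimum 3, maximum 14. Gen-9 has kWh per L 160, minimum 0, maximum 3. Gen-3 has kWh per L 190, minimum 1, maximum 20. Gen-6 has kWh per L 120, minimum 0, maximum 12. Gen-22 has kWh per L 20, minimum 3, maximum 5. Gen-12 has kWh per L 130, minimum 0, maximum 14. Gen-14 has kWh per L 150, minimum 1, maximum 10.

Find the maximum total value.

9320

Meeting every minimum uses 3+0+1+0+3+0+1 = 8 L, leaving 40.
Rank by kWh per L: Gen-8 270 > Gen-3 190 > Gen-9 160 > Gen-14 150 > Gen-12 130 > Gen-6 120 > Gen-22 20.
Give Gen-8 11 more to hit its cap of 14 → 29 left.
Gen-3: +19 to 20 (cap) → 10 left.
Gen-9: +3 to 3 (cap) → 7 left.
Only 7 left; Gen-14 takes them to reach 8.
Total = 270×14 + 160×3 + 190×20 + 20×3 + 150×8 = 9320.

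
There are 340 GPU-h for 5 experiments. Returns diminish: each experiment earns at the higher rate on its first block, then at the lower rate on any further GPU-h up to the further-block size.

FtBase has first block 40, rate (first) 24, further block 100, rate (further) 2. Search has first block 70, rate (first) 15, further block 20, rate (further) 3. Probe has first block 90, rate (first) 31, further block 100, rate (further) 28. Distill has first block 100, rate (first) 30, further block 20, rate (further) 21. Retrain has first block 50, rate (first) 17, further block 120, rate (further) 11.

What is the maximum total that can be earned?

Order all 10 blocks by rate: Probe/first 31 > Distill/first 30 > Probe/second 28 > FtBase/first 24 > Distill/second 21 > Retrain/first 17 > Search/first 15 > Retrain/second 11 > Search/second 3 > FtBase/second 2.
Probe/first (31): +90 → 250 left.
Distill/first (30): +100 → 150 left.
Fill Probe second block (100 at 28) → 50 left.
Fill FtBase first block (40 at 24) → 10 left.
10 remain; put them into Distill second at 21.
Total = 31×90 + 30×100 + 28×100 + 24×40 + 21×10 = 9760.

9760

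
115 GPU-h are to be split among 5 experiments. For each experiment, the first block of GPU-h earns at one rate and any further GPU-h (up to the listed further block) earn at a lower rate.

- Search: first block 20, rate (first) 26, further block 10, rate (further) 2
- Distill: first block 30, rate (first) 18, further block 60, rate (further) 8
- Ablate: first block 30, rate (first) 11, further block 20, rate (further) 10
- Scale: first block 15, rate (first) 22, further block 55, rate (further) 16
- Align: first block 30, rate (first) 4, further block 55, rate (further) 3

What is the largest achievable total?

2190

Order all 10 blocks by rate: Search/first 26 > Scale/first 22 > Distill/first 18 > Scale/second 16 > Ablate/first 11 > Ablate/second 10 > Distill/second 8 > Align/first 4 > Align/second 3 > Search/second 2.
Search first at 26: fill all 20 — 95 left.
Fill Scale first block (15 at 22) — 80 left.
Distill/first (18): +30 — 50 left.
50 remain; put them into Scale second at 16.
Total = 26×20 + 22×15 + 18×30 + 16×50 = 2190.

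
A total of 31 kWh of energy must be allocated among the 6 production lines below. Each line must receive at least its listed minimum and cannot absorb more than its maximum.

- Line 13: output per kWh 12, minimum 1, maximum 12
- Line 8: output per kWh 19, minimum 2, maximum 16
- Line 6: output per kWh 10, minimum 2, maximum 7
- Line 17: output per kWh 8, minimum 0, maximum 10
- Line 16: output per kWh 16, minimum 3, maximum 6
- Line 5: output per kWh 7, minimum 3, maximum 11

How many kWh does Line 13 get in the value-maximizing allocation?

Meeting every minimum uses 1+2+2+0+3+3 = 11 kWh, leaving 20.
Rank by output per kWh: Line 8 19 > Line 16 16 > Line 13 12 > Line 6 10 > Line 17 8 > Line 5 7.
Line 8 takes 14 more to reach its cap of 16 → 6 left.
Give Line 16 3 more to hit its cap of 6 → 3 left.
Line 13: +3 (room for 11) → 4. Pool exhausted.

4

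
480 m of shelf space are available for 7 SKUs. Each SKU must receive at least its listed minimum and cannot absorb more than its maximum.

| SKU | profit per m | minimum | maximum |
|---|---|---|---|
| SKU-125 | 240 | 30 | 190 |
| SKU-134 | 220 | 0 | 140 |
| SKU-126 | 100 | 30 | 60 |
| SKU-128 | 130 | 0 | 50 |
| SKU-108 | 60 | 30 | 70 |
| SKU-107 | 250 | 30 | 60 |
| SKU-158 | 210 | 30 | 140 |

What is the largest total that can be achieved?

102500

Meeting every minimum uses 30+0+30+0+30+30+30 = 150 m, leaving 330.
Highest profit per m first: SKU-107 250 > SKU-125 240 > SKU-134 220 > SKU-158 210 > SKU-128 130 > SKU-126 100 > SKU-108 60.
Give SKU-107 30 more to hit its cap of 60 ; 300 left.
SKU-125: +160 to 190 (cap) ; 140 left.
SKU-134: +140 to 140 (cap) ; 0 left.
Total = 240×190 + 220×140 + 100×30 + 60×30 + 250×60 + 210×30 = 102500.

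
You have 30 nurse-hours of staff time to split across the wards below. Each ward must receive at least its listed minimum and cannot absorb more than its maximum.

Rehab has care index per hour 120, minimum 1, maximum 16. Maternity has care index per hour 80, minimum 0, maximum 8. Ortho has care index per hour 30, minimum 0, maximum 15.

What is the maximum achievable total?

Meeting every minimum uses 1+0+0 = 1 nurse-hours, leaving 29.
Highest care index per hour first: Rehab 120 > Maternity 80 > Ortho 30.
Give Rehab 15 more to hit its cap of 16 — 14 left.
Give Maternity 8 more to hit its cap of 8 — 6 left.
Ortho: +6 (room for 15) → 6. Pool exhausted.
Total = 120×16 + 80×8 + 30×6 = 2740.

2740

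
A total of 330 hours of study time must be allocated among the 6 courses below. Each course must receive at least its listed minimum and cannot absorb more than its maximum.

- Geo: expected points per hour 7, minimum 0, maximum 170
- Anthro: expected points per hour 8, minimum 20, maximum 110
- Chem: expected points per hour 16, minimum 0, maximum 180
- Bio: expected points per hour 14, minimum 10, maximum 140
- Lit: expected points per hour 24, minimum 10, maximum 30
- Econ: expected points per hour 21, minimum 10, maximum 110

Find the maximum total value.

5890

Meeting every minimum uses 0+20+0+10+10+10 = 50 hours, leaving 280.
Highest expected points per hour first: Lit 24 > Econ 21 > Chem 16 > Bio 14 > Anthro 8 > Geo 7.
Give Lit 20 more to hit its cap of 30 — 260 left.
Give Econ 100 more to hit its cap of 110 — 160 left.
Only 160 left; Chem takes them to reach 160.
Total = 8×20 + 16×160 + 14×10 + 24×30 + 21×110 = 5890.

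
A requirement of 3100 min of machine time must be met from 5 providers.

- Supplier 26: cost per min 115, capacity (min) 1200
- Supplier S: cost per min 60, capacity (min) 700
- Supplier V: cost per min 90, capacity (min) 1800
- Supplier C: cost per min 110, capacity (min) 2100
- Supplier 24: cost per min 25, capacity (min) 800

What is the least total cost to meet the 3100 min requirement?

206000

Cheapest first:
Supplier 24 (25): use full 800 → 2300 min to go.
Supplier S at 60: take all 700 min → 1600 still needed.
Supplier V (90): take the remaining 1600 → done.
Supplier C, Supplier 26: unused.
Cost = 800×25 + 700×60 + 1600×90 = 206000.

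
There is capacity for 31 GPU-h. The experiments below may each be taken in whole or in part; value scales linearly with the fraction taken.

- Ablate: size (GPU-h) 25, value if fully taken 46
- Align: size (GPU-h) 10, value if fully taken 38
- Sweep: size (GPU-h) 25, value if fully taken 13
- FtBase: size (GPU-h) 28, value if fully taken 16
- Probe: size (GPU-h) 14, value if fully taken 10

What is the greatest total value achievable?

Rank by value-to-size ratio: Align 38/10≈3.8, Ablate 46/25≈1.84, Probe 10/14≈0.714, FtBase 16/28≈0.571, Sweep 13/25≈0.52.
All 10 GPU-h of Align fit (value 38) ; 21 remain.
21 GPU-h left: a 21/25 share of Ablate gives 46×21/25 = 38.64.
Total value = 76.64.

76.64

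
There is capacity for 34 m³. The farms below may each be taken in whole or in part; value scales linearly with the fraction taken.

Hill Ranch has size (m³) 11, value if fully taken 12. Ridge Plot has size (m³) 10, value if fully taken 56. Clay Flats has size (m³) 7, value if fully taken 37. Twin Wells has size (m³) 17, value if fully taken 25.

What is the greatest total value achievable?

Sort by value density: Ridge Plot 56/10≈5.6, Clay Flats 37/7≈5.29, Twin Wells 25/17≈1.47, Hill Ranch 12/11≈1.09.
All 10 m³ of Ridge Plot fit (value 56) ; 24 remain.
Clay Flats: take in full, 7 m³ for value 37 ; 17 left.
All 17 m³ of Twin Wells fit (value 25) ; 0 remain.
Total value = 118.

118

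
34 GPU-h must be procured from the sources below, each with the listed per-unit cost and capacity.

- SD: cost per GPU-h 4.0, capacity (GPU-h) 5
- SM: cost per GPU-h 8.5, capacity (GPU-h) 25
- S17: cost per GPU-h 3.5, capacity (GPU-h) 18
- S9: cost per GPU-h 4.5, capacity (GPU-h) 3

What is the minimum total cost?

164.5

Cheapest first:
S17 (3.5): use full 18 — 16 GPU-h to go.
SD at 4.0: take all 5 GPU-h — 11 still needed.
S9 at 4.5: take all 3 GPU-h — 8 still needed.
Take 8 from SM at 8.5 to finish.
Cost = 18×3.5 + 5×4.0 + 3×4.5 + 8×8.5 = 164.5.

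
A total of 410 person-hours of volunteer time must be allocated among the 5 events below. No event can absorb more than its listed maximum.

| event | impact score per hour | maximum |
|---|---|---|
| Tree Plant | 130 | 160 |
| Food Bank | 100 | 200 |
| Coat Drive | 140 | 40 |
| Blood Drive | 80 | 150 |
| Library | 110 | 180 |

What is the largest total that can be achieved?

49200

Order the events by impact score per hour: Coat Drive 140 > Tree Plant 130 > Library 110 > Food Bank 100 > Blood Drive 80.
Coat Drive takes 40 to reach its cap of 40 → 370 left.
Give Tree Plant 160 to hit its cap of 160 → 210 left.
Library takes 180 to reach its cap of 180 → 30 left.
Food Bank has room for 200 but only 30 remain, so it gets 30.
Total = 130×160 + 100×30 + 140×40 + 110×180 = 49200.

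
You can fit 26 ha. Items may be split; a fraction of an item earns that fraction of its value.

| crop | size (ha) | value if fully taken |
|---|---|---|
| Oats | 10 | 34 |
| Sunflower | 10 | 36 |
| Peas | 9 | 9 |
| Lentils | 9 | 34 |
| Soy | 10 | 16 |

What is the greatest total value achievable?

Rank by value-to-size ratio: Lentils 34/9≈3.78, Sunflower 36/10≈3.6, Oats 34/10≈3.4, Soy 16/10≈1.6, Peas 9/9≈1.
Take all of Lentils (9 ha, value 34) ; 17 ha left.
Take all of Sunflower (10 ha, value 36) ; 7 ha left.
Only 7 ha remain; take 7/10 of Oats for value 34×7/10 = 23.8.
Total value = 93.8.

93.8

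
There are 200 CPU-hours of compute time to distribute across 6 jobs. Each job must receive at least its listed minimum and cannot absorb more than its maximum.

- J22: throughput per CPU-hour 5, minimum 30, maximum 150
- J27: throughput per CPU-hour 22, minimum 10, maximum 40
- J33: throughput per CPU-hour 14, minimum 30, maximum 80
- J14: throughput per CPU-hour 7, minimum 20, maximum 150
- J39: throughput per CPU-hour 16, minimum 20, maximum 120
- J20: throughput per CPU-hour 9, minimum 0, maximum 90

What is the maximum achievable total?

Meeting every minimum uses 30+10+30+20+20+0 = 110 CPU-hours, leaving 90.
Highest throughput per CPU-hour first: J27 22 > J39 16 > J33 14 > J20 9 > J14 7 > J22 5.
Give J27 30 more to hit its cap of 40 ; 60 left.
J39 has room for 100 more but only 60 remain, so it gets 80.
Total = 5×30 + 22×40 + 14×30 + 7×20 + 16×80 = 2870.

2870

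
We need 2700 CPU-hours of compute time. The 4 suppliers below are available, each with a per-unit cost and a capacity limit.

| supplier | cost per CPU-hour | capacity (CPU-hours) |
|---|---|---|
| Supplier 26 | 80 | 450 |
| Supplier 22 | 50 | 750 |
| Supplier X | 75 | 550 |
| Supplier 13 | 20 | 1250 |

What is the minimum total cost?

Cheapest first:
Take 1250 from Supplier 13 at 20 → need 1450 more.
Supplier 22 (50): use full 750 → 700 CPU-hours to go.
Take 550 from Supplier X at 75 → need 150 more.
Supplier 26 (80): take the remaining 150 → done.
Cost = 1250×20 + 750×50 + 550×75 + 150×80 = 115750.

115750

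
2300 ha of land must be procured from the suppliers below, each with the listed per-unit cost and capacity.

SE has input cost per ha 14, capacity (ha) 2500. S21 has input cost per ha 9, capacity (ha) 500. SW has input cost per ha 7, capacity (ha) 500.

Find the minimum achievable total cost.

26200

Fill from the cheapest supplier first.
SW at 7: take all 500 ha ; 1800 still needed.
S21 (9): use full 500 ; 1300 ha to go.
SE (14): take the remaining 1300 ; done.
Cost = 500×7 + 500×9 + 1300×14 = 26200.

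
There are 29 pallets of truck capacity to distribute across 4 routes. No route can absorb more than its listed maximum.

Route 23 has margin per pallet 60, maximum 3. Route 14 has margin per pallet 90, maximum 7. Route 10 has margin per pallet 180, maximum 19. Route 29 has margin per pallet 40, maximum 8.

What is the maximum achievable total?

Highest margin per pallet first: Route 10 180 > Route 14 90 > Route 23 60 > Route 29 40.
Route 10 takes 19 to reach its cap of 19 ; 10 left.
Give Route 14 7 to hit its cap of 7 ; 3 left.
Give Route 23 3 to hit its cap of 3 ; 0 left.
Total = 60×3 + 90×7 + 180×19 = 4230.

4230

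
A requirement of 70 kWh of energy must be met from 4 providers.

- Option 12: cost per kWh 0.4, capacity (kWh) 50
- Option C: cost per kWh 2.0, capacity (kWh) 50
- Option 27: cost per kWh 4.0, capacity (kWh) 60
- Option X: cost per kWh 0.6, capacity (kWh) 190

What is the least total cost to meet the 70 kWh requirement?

Cheapest first:
Take 50 from Option 12 at 0.4 — need 20 more.
Take 20 from Option X at 0.6 to finish.
Option C, Option 27: unused.
Cost = 50×0.4 + 20×0.6 = 32.

32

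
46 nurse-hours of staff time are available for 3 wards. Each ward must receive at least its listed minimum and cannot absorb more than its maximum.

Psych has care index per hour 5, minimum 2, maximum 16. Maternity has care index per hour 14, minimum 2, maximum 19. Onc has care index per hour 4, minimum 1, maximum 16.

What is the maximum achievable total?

390

Meeting every minimum uses 2+2+1 = 5 nurse-hours, leaving 41.
Highest care index per hour first: Maternity 14 > Psych 5 > Onc 4.
Maternity: +17 to 19 (cap) — 24 left.
Psych: +14 to 16 (cap) — 10 left.
Onc: +10 (room for 15) → 11. Pool exhausted.
Total = 5×16 + 14×19 + 4×11 = 390.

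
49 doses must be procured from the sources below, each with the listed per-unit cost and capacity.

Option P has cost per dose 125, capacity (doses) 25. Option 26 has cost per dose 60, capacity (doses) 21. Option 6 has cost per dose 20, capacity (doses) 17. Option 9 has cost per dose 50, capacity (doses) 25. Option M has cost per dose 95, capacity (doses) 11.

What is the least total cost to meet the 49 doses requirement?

Fill from the cheapest source first.
Option 6 (20): use full 17 — 32 doses to go.
Option 9 (50): use full 25 — 7 doses to go.
Option 26 (60): take the remaining 7 — done.
Option M, Option P: unused.
Cost = 17×20 + 25×50 + 7×60 = 2010.

2010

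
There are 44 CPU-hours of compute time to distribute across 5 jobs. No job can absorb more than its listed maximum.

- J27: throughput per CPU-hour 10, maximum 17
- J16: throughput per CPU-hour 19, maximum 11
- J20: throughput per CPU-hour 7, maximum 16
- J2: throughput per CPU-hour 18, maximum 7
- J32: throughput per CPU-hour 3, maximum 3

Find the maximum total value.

Rank by throughput per CPU-hour: J16 19 > J2 18 > J27 10 > J20 7 > J32 3.
J16: +11 to 11 (cap) ; 33 left.
J2 takes 7 to reach its cap of 7 ; 26 left.
Give J27 17 to hit its cap of 17 ; 9 left.
J20: +9 (room for 16) → 9. Pool exhausted.
Total = 10×17 + 19×11 + 7×9 + 18×7 = 568.

568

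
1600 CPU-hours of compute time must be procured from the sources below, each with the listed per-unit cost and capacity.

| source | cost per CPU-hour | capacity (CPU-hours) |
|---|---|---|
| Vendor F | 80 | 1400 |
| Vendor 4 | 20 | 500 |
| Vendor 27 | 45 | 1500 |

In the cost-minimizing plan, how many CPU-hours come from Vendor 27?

Use sources in increasing cost order.
Vendor 4 at 20: take all 500 CPU-hours → 1100 still needed.
Vendor 27 (45): take the remaining 1100 → done.
Vendor F: unused.

1100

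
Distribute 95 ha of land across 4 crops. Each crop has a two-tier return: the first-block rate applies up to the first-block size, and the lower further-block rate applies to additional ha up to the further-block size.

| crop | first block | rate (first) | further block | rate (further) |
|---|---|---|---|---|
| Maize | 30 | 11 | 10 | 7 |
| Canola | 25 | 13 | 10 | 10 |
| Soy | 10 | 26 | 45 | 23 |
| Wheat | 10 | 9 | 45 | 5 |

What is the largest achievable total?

Rank every tier by rate: Soy/T1 26 > Soy/T2 23 > Canola/T1 13 > Maize/T1 11 > Canola/T2 10 > Wheat/T1 9 > Maize/T2 7 > Wheat/T2 5.
Soy T1 at 26: fill all 10 → 85 left.
Soy T2 at 23: fill all 45 → 40 left.
Canola T1 at 13: fill all 25 → 15 left.
Maize/T1: +15 of 30 at 11; pool empty.
Total = 26×10 + 23×45 + 13×25 + 11×15 = 1785.

1785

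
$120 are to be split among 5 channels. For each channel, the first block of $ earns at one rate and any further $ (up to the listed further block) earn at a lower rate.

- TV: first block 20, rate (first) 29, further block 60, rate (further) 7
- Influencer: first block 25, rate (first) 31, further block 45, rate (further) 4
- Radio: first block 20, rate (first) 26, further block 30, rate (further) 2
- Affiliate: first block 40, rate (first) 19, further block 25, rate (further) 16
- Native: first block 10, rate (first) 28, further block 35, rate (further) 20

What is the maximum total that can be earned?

Order all 10 blocks by rate: Influencer/T1 31 > TV/T1 29 > Native/T1 28 > Radio/T1 26 > Native/T2 20 > Affiliate/T1 19 > Affiliate/T2 16 > TV/T2 7 > Influencer/T2 4 > Radio/T2 2.
Fill Influencer T1 block (25 at 31) ; 95 left.
TV/T1 (29): +20 ; 75 left.
Native/T1 (28): +10 ; 65 left.
Radio/T1 (26): +20 ; 45 left.
Native T2 at 20: fill all 35 ; 10 left.
Affiliate/T1: +10 of 40 at 19; pool empty.
Total = 31×25 + 29×20 + 28×10 + 26×20 + 20×35 + 19×10 = 3045.

3045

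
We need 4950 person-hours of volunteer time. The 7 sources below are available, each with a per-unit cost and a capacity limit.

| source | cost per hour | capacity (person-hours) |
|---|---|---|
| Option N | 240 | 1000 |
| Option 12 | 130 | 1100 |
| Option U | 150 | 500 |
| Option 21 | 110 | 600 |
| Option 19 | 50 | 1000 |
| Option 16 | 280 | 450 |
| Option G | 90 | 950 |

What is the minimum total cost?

611500

Cheapest first:
Take 1000 from Option 19 at 50 — need 3950 more.
Option G (90): use full 950 — 3000 person-hours to go.
Take 600 from Option 21 at 110 — need 2400 more.
Take 1100 from Option 12 at 130 — need 1300 more.
Option U (150): use full 500 — 800 person-hours to go.
Option N (240): take the remaining 800 — done.
Option 16: unused.
Cost = 1000×50 + 950×90 + 600×110 + 1100×130 + 500×150 + 800×240 = 611500.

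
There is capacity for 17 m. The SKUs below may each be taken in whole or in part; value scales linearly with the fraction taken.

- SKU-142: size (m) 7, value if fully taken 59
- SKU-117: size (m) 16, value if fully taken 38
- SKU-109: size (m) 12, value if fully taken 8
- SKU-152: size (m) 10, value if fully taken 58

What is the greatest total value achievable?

Rank by value-to-size ratio: SKU-142 59/7≈8.43, SKU-152 58/10≈5.8, SKU-117 38/16≈2.38, SKU-109 8/12≈0.667.
SKU-142: take in full, 7 m for value 59 — 10 left.
All 10 m of SKU-152 fit (value 58) — 0 remain.
Total value = 117.

117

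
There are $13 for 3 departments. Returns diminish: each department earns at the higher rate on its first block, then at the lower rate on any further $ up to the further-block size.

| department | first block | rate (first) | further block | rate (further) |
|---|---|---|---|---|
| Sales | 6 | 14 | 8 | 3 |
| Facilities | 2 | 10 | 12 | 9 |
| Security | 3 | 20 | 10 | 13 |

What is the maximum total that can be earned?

196

Rank every tier by rate: Security/T1 20 > Sales/T1 14 > Security/T2 13 > Facilities/T1 10 > Facilities/T2 9 > Sales/T2 3.
Security/T1 (20): +3 ; 10 left.
Fill Sales T1 block (6 at 14) ; 4 left.
Security T2 at 13: only 4 left, fill 4.
Total = 20×3 + 14×6 + 13×4 = 196.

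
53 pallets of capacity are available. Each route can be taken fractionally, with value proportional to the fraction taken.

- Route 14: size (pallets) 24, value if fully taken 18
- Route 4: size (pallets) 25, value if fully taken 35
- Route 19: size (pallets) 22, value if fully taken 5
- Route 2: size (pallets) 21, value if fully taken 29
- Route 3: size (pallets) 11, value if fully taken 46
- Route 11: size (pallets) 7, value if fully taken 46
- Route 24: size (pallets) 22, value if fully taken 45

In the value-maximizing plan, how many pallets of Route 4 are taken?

13

Sort by value density: Route 11 46/7≈6.57, Route 3 46/11≈4.18, Route 24 45/22≈2.05, Route 4 35/25≈1.4, Route 2 29/21≈1.38, Route 14 18/24≈0.75, Route 19 5/22≈0.227.
All 7 pallets of Route 11 fit (value 46) ; 46 remain.
Route 3: take in full, 11 pallets for value 46 ; 35 left.
Take all of Route 24 (22 pallets, value 45) ; 13 pallets left.
Only 13 pallets remain; take 13/25 of Route 4 for value 35×13/25 = 18.2.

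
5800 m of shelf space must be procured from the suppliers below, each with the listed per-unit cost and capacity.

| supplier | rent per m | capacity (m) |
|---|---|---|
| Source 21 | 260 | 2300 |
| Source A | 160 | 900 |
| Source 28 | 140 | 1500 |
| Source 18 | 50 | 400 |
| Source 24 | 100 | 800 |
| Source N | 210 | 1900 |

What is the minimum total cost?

931000

Cheapest first:
Source 18 (50): use full 400 ; 5400 m to go.
Source 24 (100): use full 800 ; 4600 m to go.
Source 28 at 140: take all 1500 m ; 3100 still needed.
Source A (160): use full 900 ; 2200 m to go.
Source N (210): use full 1900 ; 300 m to go.
Source 21 at 260: take 300 of its 2300 ; requirement met.
Cost = 400×50 + 800×100 + 1500×140 + 900×160 + 1900×210 + 300×260 = 931000.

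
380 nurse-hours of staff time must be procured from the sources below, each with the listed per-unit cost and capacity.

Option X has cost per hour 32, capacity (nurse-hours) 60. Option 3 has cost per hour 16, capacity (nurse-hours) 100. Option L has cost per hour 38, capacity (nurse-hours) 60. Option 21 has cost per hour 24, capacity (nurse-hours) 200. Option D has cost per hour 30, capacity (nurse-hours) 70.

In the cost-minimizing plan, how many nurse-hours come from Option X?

Cheapest first:
Take 100 from Option 3 at 16 — need 280 more.
Take 200 from Option 21 at 24 — need 80 more.
Option D (30): use full 70 — 10 nurse-hours to go.
Take 10 from Option X at 32 to finish.
Option L: unused.

10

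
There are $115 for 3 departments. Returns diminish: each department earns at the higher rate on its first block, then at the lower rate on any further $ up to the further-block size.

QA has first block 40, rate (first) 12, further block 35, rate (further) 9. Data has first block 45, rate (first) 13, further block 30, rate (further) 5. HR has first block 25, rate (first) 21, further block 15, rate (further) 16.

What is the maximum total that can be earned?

1710

Rank every tier by rate: HR/T1 21 > HR/T2 16 > Data/T1 13 > QA/T1 12 > QA/T2 9 > Data/T2 5.
HR T1 at 21: fill all 25 → 90 left.
HR T2 at 16: fill all 15 → 75 left.
Fill Data T1 block (45 at 13) → 30 left.
30 remain; put them into QA T1 at 12.
Total = 21×25 + 16×15 + 13×45 + 12×30 = 1710.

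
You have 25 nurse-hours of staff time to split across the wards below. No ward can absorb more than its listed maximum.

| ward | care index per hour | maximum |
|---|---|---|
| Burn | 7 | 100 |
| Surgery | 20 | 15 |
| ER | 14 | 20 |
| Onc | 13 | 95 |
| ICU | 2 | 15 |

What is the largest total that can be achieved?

Order the wards by care index per hour: Surgery 20 > ER 14 > Onc 13 > Burn 7 > ICU 2.
Surgery takes 15 to reach its cap of 15 ; 10 left.
ER has room for 20 but only 10 remain, so it gets 10.
Total = 20×15 + 14×10 = 440.

440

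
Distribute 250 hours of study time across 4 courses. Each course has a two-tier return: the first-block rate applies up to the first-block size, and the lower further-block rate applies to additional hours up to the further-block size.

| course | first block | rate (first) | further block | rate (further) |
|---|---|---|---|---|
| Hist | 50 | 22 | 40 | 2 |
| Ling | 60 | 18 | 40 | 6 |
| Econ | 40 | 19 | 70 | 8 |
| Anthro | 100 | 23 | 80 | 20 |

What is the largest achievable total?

Rank every tier by rate: Anthro/first 23 > Hist/first 22 > Anthro/second 20 > Econ/first 19 > Ling/first 18 > Econ/second 8 > Ling/second 6 > Hist/second 2.
Anthro/first (23): +100 ; 150 left.
Hist/first (22): +50 ; 100 left.
Fill Anthro second block (80 at 20) ; 20 left.
Econ/first: +20 of 40 at 19; pool empty.
Total = 23×100 + 22×50 + 20×80 + 19×20 = 5380.

5380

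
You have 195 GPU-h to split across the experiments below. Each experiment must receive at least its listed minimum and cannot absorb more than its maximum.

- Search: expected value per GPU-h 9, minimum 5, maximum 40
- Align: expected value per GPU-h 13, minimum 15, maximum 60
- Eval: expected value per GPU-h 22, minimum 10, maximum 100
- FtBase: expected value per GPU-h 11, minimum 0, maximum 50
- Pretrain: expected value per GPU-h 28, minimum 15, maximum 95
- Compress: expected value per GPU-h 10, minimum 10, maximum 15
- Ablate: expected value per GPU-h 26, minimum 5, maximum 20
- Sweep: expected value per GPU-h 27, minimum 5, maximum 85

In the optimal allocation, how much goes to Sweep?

55

Meeting every minimum uses 5+15+10+0+15+10+5+5 = 65 GPU-h, leaving 130.
Highest expected value per GPU-h first: Pretrain 28 > Sweep 27 > Ablate 26 > Eval 22 > Align 13 > FtBase 11 > Compress 10 > Search 9.
Pretrain takes 80 more to reach its cap of 95 → 50 left.
Sweep: +50 (room for 80) → 55. Pool exhausted.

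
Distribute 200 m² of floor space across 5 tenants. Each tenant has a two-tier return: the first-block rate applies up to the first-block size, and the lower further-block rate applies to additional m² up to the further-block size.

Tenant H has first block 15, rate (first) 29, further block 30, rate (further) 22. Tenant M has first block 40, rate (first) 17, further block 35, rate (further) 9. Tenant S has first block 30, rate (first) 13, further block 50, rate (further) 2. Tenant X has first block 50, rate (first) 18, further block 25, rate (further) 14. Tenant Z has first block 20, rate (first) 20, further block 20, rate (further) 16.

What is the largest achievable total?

3745

Rank every tier by rate: Tenant H/first 29 > Tenant H/second 22 > Tenant Z/first 20 > Tenant X/first 18 > Tenant M/first 17 > Tenant Z/second 16 > Tenant X/second 14 > Tenant S/first 13 > Tenant M/second 9 > Tenant S/second 2.
Fill Tenant H first block (15 at 29) — 185 left.
Tenant H/second (22): +30 — 155 left.
Fill Tenant Z first block (20 at 20) — 135 left.
Tenant X first at 18: fill all 50 — 85 left.
Tenant M first at 17: fill all 40 — 45 left.
Fill Tenant Z second block (20 at 16) — 25 left.
Tenant X second at 14: fill all 25 — 0 left.
Total = 29×15 + 22×30 + 20×20 + 18×50 + 17×40 + 16×20 + 14×25 = 3745.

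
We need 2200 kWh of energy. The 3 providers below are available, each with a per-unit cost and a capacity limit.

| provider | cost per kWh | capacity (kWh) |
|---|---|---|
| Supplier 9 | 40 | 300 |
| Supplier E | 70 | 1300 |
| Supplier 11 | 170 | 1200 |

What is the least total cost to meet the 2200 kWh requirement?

205000

Fill from the cheapest provider first.
Supplier 9 (40): use full 300 — 1900 kWh to go.
Supplier E at 70: take all 1300 kWh — 600 still needed.
Supplier 11 (170): take the remaining 600 — done.
Cost = 300×40 + 1300×70 + 600×170 = 205000.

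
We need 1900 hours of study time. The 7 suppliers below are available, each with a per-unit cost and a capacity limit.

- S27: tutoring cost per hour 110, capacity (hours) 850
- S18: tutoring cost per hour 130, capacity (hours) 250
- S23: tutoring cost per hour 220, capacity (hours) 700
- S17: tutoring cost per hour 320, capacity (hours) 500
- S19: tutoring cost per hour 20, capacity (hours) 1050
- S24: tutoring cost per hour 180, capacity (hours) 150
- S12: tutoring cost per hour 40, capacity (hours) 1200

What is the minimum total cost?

Cheapest first:
S19 at 20: take all 1050 hours — 850 still needed.
S12 (40): take the remaining 850 — done.
S27, S18, S24, S23, S17: unused.
Cost = 1050×20 + 850×40 = 55000.

55000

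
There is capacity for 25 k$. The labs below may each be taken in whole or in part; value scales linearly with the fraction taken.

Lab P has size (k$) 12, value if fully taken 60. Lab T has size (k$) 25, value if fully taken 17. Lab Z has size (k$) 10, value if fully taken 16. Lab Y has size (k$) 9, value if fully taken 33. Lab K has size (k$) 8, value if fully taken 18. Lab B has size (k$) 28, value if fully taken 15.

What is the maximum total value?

102

Best value per unit of size first: Lab P 60/12≈5, Lab Y 33/9≈3.67, Lab K 18/8≈2.25, Lab Z 16/10≈1.6, Lab T 17/25≈0.68, Lab B 15/28≈0.536.
Take all of Lab P (12 k$, value 60) ; 13 k$ left.
Take all of Lab Y (9 k$, value 33) ; 4 k$ left.
Only 4 k$ remain; take 4/8 of Lab K for value 18×4/8 = 9.
Total value = 102.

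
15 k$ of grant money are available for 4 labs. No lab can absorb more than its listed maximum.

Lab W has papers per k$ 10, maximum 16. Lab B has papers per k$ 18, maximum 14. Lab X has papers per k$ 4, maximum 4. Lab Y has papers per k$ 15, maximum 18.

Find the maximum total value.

267

Order the labs by papers per k$: Lab B 18 > Lab Y 15 > Lab W 10 > Lab X 4.
Lab B takes 14 to reach its cap of 14 → 1 left.
Only 1 left; Lab Y takes them to reach 1.
Total = 18×14 + 15×1 = 267.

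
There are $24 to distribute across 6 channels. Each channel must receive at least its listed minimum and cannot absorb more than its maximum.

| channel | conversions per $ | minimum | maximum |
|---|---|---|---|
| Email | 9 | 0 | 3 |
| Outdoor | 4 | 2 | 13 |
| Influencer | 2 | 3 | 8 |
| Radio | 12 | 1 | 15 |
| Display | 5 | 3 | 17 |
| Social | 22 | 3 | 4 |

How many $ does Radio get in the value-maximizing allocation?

Meeting every minimum uses 0+2+3+1+3+3 = 12 $, leaving 12.
Order the channels by conversions per $: Social 22 > Radio 12 > Email 9 > Display 5 > Outdoor 4 > Influencer 2.
Social takes 1 more to reach its cap of 4 → 11 left.
Only 11 left; Radio takes them to reach 12.

12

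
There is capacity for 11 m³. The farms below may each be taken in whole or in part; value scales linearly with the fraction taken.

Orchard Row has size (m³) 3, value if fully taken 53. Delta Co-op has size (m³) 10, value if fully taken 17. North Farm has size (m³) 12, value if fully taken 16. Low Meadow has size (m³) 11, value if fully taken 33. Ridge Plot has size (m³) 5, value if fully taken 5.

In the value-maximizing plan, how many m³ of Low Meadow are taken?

8

Rank by value-to-size ratio: Orchard Row 53/3≈17.7, Low Meadow 33/11≈3, Delta Co-op 17/10≈1.7, North Farm 16/12≈1.33, Ridge Plot 5/5≈1.
Take all of Orchard Row (3 m³, value 53) → 8 m³ left.
Only 8 m³ remain; take 8/11 of Low Meadow for value 33×8/11 = 24.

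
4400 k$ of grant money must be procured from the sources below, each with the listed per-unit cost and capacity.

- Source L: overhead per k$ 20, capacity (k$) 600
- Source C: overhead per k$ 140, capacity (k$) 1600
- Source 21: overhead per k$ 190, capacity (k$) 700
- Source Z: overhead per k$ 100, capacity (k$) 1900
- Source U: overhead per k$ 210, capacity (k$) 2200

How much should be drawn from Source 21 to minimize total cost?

300

Fill from the cheapest source first.
Source L at 20: take all 600 k$ ; 3800 still needed.
Source Z (100): use full 1900 ; 1900 k$ to go.
Source C at 140: take all 1600 k$ ; 300 still needed.
Take 300 from Source 21 at 190 to finish.
Source U: unused.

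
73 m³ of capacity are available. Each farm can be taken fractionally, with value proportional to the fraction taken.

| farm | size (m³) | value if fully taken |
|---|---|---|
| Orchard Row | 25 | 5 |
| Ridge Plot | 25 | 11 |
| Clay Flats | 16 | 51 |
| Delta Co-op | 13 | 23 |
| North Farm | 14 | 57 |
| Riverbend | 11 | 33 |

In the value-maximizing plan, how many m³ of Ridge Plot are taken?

Best value per unit of size first: North Farm 57/14≈4.07, Clay Flats 51/16≈3.19, Riverbend 33/11≈3, Delta Co-op 23/13≈1.77, Ridge Plot 11/25≈0.44, Orchard Row 5/25≈0.2.
North Farm: take in full, 14 m³ for value 57 → 59 left.
Clay Flats: take in full, 16 m³ for value 51 → 43 left.
Riverbend: take in full, 11 m³ for value 33 → 32 left.
Delta Co-op: take in full, 13 m³ for value 23 → 19 left.
Only 19 m³ remain; take 19/25 of Ridge Plot for value 11×19/25 = 8.36.

19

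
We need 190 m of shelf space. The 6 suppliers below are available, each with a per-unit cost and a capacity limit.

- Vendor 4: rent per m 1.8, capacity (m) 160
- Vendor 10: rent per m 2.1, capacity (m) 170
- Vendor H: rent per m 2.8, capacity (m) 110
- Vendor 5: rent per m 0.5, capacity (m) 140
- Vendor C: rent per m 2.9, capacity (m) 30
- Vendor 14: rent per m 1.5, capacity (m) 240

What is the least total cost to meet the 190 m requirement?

Use suppliers in increasing cost order.
Take 140 from Vendor 5 at 0.5 — need 50 more.
Vendor 14 at 1.5: take 50 of its 240 — requirement met.
Vendor 4, Vendor 10, Vendor H, Vendor C: unused.
Cost = 140×0.5 + 50×1.5 = 145.

145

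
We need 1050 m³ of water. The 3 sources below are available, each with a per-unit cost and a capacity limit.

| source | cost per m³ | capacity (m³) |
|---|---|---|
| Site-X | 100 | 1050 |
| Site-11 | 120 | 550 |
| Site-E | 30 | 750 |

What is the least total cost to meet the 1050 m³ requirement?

52500

Use sources in increasing cost order.
Site-E (30): use full 750 → 300 m³ to go.
Site-X (100): take the remaining 300 → done.
Site-11: unused.
Cost = 750×30 + 300×100 = 52500.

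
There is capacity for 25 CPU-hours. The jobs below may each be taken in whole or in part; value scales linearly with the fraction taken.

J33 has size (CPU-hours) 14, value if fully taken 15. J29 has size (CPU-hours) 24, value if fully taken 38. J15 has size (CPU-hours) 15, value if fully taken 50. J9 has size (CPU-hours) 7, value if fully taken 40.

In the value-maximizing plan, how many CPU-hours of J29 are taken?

3

Best value per unit of size first: J9 40/7≈5.71, J15 50/15≈3.33, J29 38/24≈1.58, J33 15/14≈1.07.
J9: take in full, 7 CPU-hours for value 40 → 18 left.
Take all of J15 (15 CPU-hours, value 50) → 3 CPU-hours left.
Fill the last 3 CPU-hours with part of J29: 3/24 of it earns 4.75.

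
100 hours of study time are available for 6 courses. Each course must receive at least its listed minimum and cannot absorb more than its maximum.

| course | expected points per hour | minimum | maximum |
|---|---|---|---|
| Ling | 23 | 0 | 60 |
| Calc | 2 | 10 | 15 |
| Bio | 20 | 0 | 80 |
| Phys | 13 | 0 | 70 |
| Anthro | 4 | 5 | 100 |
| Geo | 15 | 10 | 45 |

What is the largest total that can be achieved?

1870

Meeting every minimum uses 0+10+0+0+5+10 = 25 hours, leaving 75.
Highest expected points per hour first: Ling 23 > Bio 20 > Geo 15 > Phys 13 > Anthro 4 > Calc 2.
Give Ling 60 more to hit its cap of 60 ; 15 left.
Bio has room for 80 more but only 15 remain, so it gets 15.
Total = 23×60 + 2×10 + 20×15 + 4×5 + 15×10 = 1870.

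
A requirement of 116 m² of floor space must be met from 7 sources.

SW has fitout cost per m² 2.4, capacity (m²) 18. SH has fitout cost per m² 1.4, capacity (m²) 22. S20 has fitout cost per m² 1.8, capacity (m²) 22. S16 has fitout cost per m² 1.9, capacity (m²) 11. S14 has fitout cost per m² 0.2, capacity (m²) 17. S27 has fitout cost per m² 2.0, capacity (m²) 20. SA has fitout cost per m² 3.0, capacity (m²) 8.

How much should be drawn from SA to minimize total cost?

Use sources in increasing cost order.
S14 (0.2): use full 17 ; 99 m² to go.
SH (1.4): use full 22 ; 77 m² to go.
Take 22 from S20 at 1.8 ; need 55 more.
Take 11 from S16 at 1.9 ; need 44 more.
Take 20 from S27 at 2.0 ; need 24 more.
SW at 2.4: take all 18 m² ; 6 still needed.
SA (3.0): take the remaining 6 ; done.

6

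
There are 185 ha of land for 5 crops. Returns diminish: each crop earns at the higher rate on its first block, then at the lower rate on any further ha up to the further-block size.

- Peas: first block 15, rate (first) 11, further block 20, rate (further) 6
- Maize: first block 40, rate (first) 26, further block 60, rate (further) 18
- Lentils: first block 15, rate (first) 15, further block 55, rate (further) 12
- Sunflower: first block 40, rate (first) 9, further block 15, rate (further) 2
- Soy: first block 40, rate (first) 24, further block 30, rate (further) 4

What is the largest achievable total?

Treat each block as its own option and order by rate: Maize/T1 26 > Soy/T1 24 > Maize/T2 18 > Lentils/T1 15 > Lentils/T2 12 > Peas/T1 11 > Sunflower/T1 9 > Peas/T2 6 > Soy/T2 4 > Sunflower/T2 2.
Maize T1 at 26: fill all 40 — 145 left.
Fill Soy T1 block (40 at 24) — 105 left.
Maize/T2 (18): +60 — 45 left.
Lentils T1 at 15: fill all 15 — 30 left.
Lentils T2 at 12: only 30 left, fill 30.
Total = 26×40 + 24×40 + 18×60 + 15×15 + 12×30 = 3665.

3665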